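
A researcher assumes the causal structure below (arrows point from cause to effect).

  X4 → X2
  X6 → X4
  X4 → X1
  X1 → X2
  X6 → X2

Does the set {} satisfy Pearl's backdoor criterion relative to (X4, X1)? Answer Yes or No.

Backdoor paths from X4 to X1 (paths whose first edge points into X4):
  P1: X4 <- X6 -> X2 <- X1
Condition 1 (no descendant of X4 in the set): holds — descendants of X4 are {X1, X2}; none are in {}.
Condition 2 (every backdoor path blocked by {}):
  P1: blocked at collider X2 (neither it nor any descendant is in the conditioning set).
{} satisfies the backdoor criterion.

Yes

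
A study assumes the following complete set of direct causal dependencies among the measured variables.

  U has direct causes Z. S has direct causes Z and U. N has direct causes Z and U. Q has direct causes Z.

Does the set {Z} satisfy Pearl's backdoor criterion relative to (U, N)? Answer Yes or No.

Yes

Backdoor paths from U to N (paths whose first edge points into U):
  P1: U <- Z -> N
Condition 1 (no descendant of U in the set): holds — descendants of U are {N, S}; none are in {Z}.
Condition 2 (every backdoor path blocked by {Z}):
  P1: blocked at fork node Z ∈ conditioning set.
{Z} satisfies the backdoor criterion.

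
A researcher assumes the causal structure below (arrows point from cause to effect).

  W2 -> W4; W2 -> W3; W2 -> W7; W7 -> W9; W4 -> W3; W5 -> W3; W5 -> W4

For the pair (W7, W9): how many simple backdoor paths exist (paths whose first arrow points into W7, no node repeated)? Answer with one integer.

A backdoor path from W7 to W9 is any simple undirected path whose first edge points into W7 (i.e. leaves W7 via a parent).
Parents of W7: {W2}.
No simple path from any parent of W7 reaches W9 without revisiting W7, so there are no backdoor paths.

0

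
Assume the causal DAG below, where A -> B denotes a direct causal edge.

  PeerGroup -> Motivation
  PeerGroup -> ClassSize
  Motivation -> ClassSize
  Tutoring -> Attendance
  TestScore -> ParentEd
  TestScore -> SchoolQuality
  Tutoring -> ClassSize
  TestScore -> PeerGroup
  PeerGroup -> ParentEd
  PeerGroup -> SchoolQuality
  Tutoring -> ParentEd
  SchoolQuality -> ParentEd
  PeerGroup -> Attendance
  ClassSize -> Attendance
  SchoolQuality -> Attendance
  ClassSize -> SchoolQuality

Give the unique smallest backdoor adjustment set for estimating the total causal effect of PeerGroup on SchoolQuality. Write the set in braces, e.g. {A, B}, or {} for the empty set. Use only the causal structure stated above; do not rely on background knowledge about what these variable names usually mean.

{TestScore}

Variables eligible for adjustment (non-descendants of PeerGroup, excluding PeerGroup and SchoolQuality): {TestScore, Tutoring}.
Backdoor paths from PeerGroup to SchoolQuality:
  P1: PeerGroup <- TestScore -> SchoolQuality
  P2: PeerGroup <- TestScore -> ParentEd <- Tutoring -> ClassSize -> SchoolQuality
  P3: PeerGroup <- TestScore -> ParentEd <- Tutoring -> ClassSize -> Attendance <- SchoolQuality
  P4: PeerGroup <- TestScore -> ParentEd <- Tutoring -> Attendance <- ClassSize -> SchoolQuality
  P5: PeerGroup <- TestScore -> ParentEd <- Tutoring -> Attendance <- SchoolQuality
  P6: PeerGroup <- TestScore -> ParentEd <- SchoolQuality
The empty set is not sufficient: P1 (PeerGroup <- TestScore -> SchoolQuality) has no collider blocking it and no conditioned non-collider, so it is open.
Try {TestScore}:
  P1: blocked at fork node TestScore ∈ conditioning set.
  P2: blocked at fork node TestScore ∈ conditioning set.
  P3: blocked at fork node TestScore ∈ conditioning set.
  P4: blocked at fork node TestScore ∈ conditioning set.
  P5: blocked at fork node TestScore ∈ conditioning set.
  P6: blocked at fork node TestScore ∈ conditioning set.
{TestScore} contains no descendant of PeerGroup and blocks every backdoor path.
No other singleton works — e.g. {Tutoring} leaves P1 open — so {TestScore} is the unique smallest valid adjustment set.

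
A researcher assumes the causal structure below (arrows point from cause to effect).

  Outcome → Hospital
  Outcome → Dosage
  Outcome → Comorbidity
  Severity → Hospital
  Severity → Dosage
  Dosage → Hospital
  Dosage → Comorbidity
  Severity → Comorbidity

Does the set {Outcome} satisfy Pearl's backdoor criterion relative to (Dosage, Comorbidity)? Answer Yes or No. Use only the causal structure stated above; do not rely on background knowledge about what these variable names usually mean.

Backdoor paths from Dosage to Comorbidity (paths whose first edge points into Dosage):
  P1: Dosage <- Outcome -> Hospital <- Severity -> Comorbidity
  P2: Dosage <- Outcome -> Comorbidity
  P3: Dosage <- Severity -> Hospital <- Outcome -> Comorbidity
  P4: Dosage <- Severity -> Comorbidity
Condition 1 (no descendant of Dosage in the set): holds — descendants of Dosage are {Comorbidity, Hospital}; none are in {Outcome}.
Condition 2 (every backdoor path blocked by {Outcome}):
  P1: blocked at fork node Outcome ∈ conditioning set.
  P2: blocked at fork node Outcome ∈ conditioning set.
  P3: blocked at collider Hospital (neither it nor any descendant is in the conditioning set).
  P4: open — no interior node is in the conditioning set.
{Outcome} does not satisfy the backdoor criterion.

No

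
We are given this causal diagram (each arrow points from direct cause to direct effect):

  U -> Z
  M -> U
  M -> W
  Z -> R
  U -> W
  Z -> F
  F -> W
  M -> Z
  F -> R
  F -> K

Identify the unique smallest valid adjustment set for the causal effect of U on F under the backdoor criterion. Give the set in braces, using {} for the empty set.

Variables eligible for adjustment (non-descendants of U, excluding U and F): {M}.
Backdoor paths from U to F:
  P1: U <- M -> Z -> F
  P2: U <- M -> Z -> R <- F
  P3: U <- M -> W <- F
The empty set is not sufficient: P1 (U <- M -> Z -> F) has no collider blocking it and no conditioned non-collider, so it is open.
Try {M}:
  P1: blocked at fork node M ∈ conditioning set.
  P2: blocked at fork node M ∈ conditioning set.
  P3: blocked at fork node M ∈ conditioning set.
{M} contains no descendant of U and blocks every backdoor path.
{M} is the unique smallest valid adjustment set.

{M}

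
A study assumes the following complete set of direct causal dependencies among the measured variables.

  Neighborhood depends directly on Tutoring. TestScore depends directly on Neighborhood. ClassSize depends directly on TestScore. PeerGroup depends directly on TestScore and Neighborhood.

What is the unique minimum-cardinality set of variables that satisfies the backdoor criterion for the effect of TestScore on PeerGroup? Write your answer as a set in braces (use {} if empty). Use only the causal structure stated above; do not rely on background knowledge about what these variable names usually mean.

{Neighborhood}

Variables eligible for adjustment (non-descendants of TestScore, excluding TestScore and PeerGroup): {Neighborhood, Tutoring}.
Backdoor paths from TestScore to PeerGroup:
  P1: TestScore <- Neighborhood -> PeerGroup
The empty set is not sufficient: P1 (TestScore <- Neighborhood -> PeerGroup) has no collider blocking it and no conditioned non-collider, so it is open.
Try {Neighborhood}:
  P1: blocked at fork node Neighborhood ∈ conditioning set.
{Neighborhood} contains no descendant of TestScore and blocks every backdoor path.
No other singleton works — e.g. {Tutoring} leaves P1 open — so {Neighborhood} is the unique smallest valid adjustment set.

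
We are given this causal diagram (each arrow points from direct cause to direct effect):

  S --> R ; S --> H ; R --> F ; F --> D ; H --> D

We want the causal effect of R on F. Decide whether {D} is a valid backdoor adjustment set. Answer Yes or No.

Backdoor paths from R to F (paths whose first edge points into R):
  P1: R <- S -> H -> D <- F
Condition 1 (no descendant of R in the set): FAILS — D is a descendant of R.
Condition 2 (every backdoor path blocked by {D}):
  P1: open — collider(s) D are conditioned on (or have a conditioned descendant) and no non-collider on the path is in the set.
{D} does not satisfy the backdoor criterion.

No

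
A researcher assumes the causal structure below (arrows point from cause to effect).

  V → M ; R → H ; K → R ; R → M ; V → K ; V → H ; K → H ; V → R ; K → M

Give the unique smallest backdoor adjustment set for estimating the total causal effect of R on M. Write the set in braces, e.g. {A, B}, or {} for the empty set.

{K, V}

Variables eligible for adjustment (non-descendants of R, excluding R and M): {K, V}.
Backdoor paths from R to M:
  P1: R <- V -> K -> M
  P2: R <- V -> M
  P3: R <- V -> H <- K -> M
  P4: R <- K <- V -> M
  P5: R <- K -> M
  P6: R <- K -> H <- V -> M
The empty set is not sufficient: P1 (R <- V -> K -> M) has no collider blocking it and no conditioned non-collider, so it is open.
Try {K, V}:
  P1: blocked at fork node V ∈ conditioning set.
  P2: blocked at fork node V ∈ conditioning set.
  P3: blocked at fork node V ∈ conditioning set.
  P4: blocked at chain node K ∈ conditioning set.
  P5: blocked at fork node K ∈ conditioning set.
  P6: blocked at fork node K ∈ conditioning set.
{K, V} contains no descendant of R and blocks every backdoor path.
Every element of {K, V} is needed (dropping K leaves P5 open; dropping V leaves P2 open), so no proper subset is valid.
Among all size-2 subsets of the eligible variables, only {K, V} blocks every backdoor path, so it is the unique smallest valid adjustment set.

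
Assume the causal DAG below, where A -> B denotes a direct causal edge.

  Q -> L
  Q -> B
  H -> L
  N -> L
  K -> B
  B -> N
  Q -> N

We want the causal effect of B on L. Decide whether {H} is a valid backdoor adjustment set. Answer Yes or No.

Backdoor paths from B to L (paths whose first edge points into B):
  P1: B <- Q -> N -> L
  P2: B <- Q -> L
Condition 1 (no descendant of B in the set): holds — descendants of B are {L, N}; none are in {H}.
Condition 2 (every backdoor path blocked by {H}):
  P1: open — no interior node is in the conditioning set.
  P2: open — no interior node is in the conditioning set.
{H} does not satisfy the backdoor criterion.

No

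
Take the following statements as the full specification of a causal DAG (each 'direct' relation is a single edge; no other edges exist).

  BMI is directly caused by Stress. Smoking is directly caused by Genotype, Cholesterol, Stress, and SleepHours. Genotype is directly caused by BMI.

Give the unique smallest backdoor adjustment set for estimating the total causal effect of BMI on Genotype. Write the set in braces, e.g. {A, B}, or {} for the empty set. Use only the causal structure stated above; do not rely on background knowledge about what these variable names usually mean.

{}

Variables eligible for adjustment (non-descendants of BMI, excluding BMI and Genotype): {Cholesterol, SleepHours, Stress}.
Backdoor paths from BMI to Genotype:
  P1: BMI <- Stress -> Smoking <- Genotype
Each backdoor path contains an unconditioned collider, so every path is already blocked with the empty conditioning set:
  P1: blocked at collider Smoking (neither it nor any descendant is in the conditioning set).
The empty set is therefore the unique smallest valid set.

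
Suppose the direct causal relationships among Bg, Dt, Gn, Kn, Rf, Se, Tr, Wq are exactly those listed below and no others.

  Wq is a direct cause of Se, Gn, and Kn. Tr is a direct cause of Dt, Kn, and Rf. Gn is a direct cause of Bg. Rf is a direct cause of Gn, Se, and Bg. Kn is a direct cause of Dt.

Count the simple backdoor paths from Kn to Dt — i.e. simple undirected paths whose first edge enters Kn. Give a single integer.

4

A backdoor path from Kn to Dt is any simple undirected path whose first edge points into Kn (i.e. leaves Kn via a parent).
Parents of Kn: {Tr, Wq}.
Enumerating:
  P1: Kn <- Tr -> Dt
  P2: Kn <- Wq -> Se <- Rf <- Tr -> Dt
  P3: Kn <- Wq -> Gn <- Rf <- Tr -> Dt
  P4: Kn <- Wq -> Gn -> Bg <- Rf <- Tr -> Dt
That exhausts the simple backdoor paths. Count: 4.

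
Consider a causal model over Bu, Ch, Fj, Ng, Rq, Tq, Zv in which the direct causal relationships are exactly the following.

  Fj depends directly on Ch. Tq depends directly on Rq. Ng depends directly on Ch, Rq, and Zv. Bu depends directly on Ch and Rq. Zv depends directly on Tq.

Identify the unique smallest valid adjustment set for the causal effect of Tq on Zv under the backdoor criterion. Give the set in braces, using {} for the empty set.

{}

Variables eligible for adjustment (non-descendants of Tq, excluding Tq and Zv): {Bu, Ch, Fj, Rq}.
Backdoor paths from Tq to Zv:
  P1: Tq <- Rq -> Bu <- Ch -> Ng <- Zv
  P2: Tq <- Rq -> Ng <- Zv
Each backdoor path contains an unconditioned collider, so every path is already blocked with the empty conditioning set:
  P1: blocked at collider Bu (neither it nor any descendant is in the conditioning set).
  P2: blocked at collider Ng (neither it nor any descendant is in the conditioning set).
The empty set is therefore the unique smallest valid set.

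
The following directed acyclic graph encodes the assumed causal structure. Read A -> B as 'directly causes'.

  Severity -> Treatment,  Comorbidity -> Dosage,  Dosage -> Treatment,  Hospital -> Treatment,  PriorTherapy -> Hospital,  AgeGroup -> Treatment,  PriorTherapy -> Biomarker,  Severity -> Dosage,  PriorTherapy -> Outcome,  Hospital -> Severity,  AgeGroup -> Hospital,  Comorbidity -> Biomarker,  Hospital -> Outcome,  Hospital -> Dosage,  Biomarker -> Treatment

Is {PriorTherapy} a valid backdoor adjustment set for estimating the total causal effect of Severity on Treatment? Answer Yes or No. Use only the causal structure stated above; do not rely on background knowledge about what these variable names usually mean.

No

Backdoor paths from Severity to Treatment (paths whose first edge points into Severity):
  P1: Severity <- Hospital <- PriorTherapy -> Biomarker <- Comorbidity -> Dosage -> Treatment
  P2: Severity <- Hospital <- PriorTherapy -> Biomarker -> Treatment
  P3: Severity <- Hospital <- AgeGroup -> Treatment
  P4: Severity <- Hospital -> Outcome <- PriorTherapy -> Biomarker <- Comorbidity -> Dosage -> Treatment
  P5: Severity <- Hospital -> Outcome <- PriorTherapy -> Biomarker -> Treatment
  P6: Severity <- Hospital -> Dosage <- Comorbidity -> Biomarker -> Treatment
  P7: Severity <- Hospital -> Dosage -> Treatment
  P8: Severity <- Hospital -> Treatment
Condition 1 (no descendant of Severity in the set): holds — descendants of Severity are {Dosage, Treatment}; none are in {PriorTherapy}.
Condition 2 (every backdoor path blocked by {PriorTherapy}):
  P1: blocked at fork node PriorTherapy ∈ conditioning set.
  P2: blocked at fork node PriorTherapy ∈ conditioning set.
  P3: open — no interior node is in the conditioning set.
  P4: blocked at collider Outcome (neither it nor any descendant is in the conditioning set).
  P5: blocked at collider Outcome (neither it nor any descendant is in the conditioning set).
  P6: blocked at collider Dosage (neither it nor any descendant is in the conditioning set).
  P7: open — no interior node is in the conditioning set.
  P8: open — no interior node is in the conditioning set.
{PriorTherapy} does not satisfy the backdoor criterion.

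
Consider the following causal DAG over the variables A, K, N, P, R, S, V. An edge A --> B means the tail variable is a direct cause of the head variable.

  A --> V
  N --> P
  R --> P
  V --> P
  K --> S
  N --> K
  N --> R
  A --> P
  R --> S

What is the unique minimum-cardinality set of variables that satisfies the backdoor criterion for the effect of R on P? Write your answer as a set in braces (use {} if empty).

{N}

Variables eligible for adjustment (non-descendants of R, excluding R and P): {A, K, N, V}.
Backdoor paths from R to P:
  P1: R <- N -> P
The empty set is not sufficient: P1 (R <- N -> P) has no collider blocking it and no conditioned non-collider, so it is open.
Try {N}:
  P1: blocked at fork node N ∈ conditioning set.
{N} contains no descendant of R and blocks every backdoor path.
No other singleton works — e.g. {A} leaves P1 open — so {N} is the unique smallest valid adjustment set.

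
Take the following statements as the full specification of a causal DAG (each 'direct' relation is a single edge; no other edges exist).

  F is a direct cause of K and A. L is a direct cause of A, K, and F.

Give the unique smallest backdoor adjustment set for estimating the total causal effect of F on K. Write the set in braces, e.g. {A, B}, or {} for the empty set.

Variables eligible for adjustment (non-descendants of F, excluding F and K): {L}.
Backdoor paths from F to K:
  P1: F <- L -> K
The empty set is not sufficient: P1 (F <- L -> K) has no collider blocking it and no conditioned non-collider, so it is open.
Try {L}:
  P1: blocked at fork node L ∈ conditioning set.
{L} contains no descendant of F and blocks every backdoor path.
{L} is the unique smallest valid adjustment set.

{L}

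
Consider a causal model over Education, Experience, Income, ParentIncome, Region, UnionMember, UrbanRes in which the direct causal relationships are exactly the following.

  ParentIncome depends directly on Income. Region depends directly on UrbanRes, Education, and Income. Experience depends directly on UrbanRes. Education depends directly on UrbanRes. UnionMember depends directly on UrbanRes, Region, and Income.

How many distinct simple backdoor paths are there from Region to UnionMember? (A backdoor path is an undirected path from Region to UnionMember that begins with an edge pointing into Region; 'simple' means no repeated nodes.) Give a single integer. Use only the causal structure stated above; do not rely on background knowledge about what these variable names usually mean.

3

A backdoor path from Region to UnionMember is any simple undirected path whose first edge points into Region (i.e. leaves Region via a parent).
Parents of Region: {Education, Income, UrbanRes}.
Enumerating:
  P1: Region <- UrbanRes -> UnionMember
  P2: Region <- Income -> UnionMember
  P3: Region <- Education <- UrbanRes -> UnionMember
That exhausts the simple backdoor paths. Count: 3.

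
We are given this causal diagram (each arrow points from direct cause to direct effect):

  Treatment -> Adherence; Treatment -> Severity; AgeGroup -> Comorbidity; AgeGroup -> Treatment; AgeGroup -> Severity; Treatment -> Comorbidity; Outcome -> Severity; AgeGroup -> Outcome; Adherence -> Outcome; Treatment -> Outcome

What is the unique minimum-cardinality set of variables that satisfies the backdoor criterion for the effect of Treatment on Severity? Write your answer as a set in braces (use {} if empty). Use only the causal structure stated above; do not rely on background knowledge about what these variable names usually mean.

Variables eligible for adjustment (non-descendants of Treatment, excluding Treatment and Severity): {AgeGroup}.
Backdoor paths from Treatment to Severity:
  P1: Treatment <- AgeGroup -> Outcome -> Severity
  P2: Treatment <- AgeGroup -> Severity
The empty set is not sufficient: P1 (Treatment <- AgeGroup -> Outcome -> Severity) has no collider blocking it and no conditioned non-collider, so it is open.
Try {AgeGroup}:
  P1: blocked at fork node AgeGroup ∈ conditioning set.
  P2: blocked at fork node AgeGroup ∈ conditioning set.
{AgeGroup} contains no descendant of Treatment and blocks every backdoor path.
{AgeGroup} is the unique smallest valid adjustment set.

{AgeGroup}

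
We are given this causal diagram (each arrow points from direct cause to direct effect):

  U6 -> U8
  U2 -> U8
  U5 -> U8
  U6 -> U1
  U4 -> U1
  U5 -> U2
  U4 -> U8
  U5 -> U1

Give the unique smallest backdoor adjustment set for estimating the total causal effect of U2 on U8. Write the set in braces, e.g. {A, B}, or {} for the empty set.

Variables eligible for adjustment (non-descendants of U2, excluding U2 and U8): {U1, U4, U5, U6}.
Backdoor paths from U2 to U8:
  P1: U2 <- U5 -> U8
  P2: U2 <- U5 -> U1 <- U4 -> U8
  P3: U2 <- U5 -> U1 <- U6 -> U8
The empty set is not sufficient: P1 (U2 <- U5 -> U8) has no collider blocking it and no conditioned non-collider, so it is open.
Try {U5}:
  P1: blocked at fork node U5 ∈ conditioning set.
  P2: blocked at fork node U5 ∈ conditioning set.
  P3: blocked at fork node U5 ∈ conditioning set.
{U5} contains no descendant of U2 and blocks every backdoor path.
No other singleton works — e.g. {U4} leaves P1 open — so {U5} is the unique smallest valid adjustment set.

{U5}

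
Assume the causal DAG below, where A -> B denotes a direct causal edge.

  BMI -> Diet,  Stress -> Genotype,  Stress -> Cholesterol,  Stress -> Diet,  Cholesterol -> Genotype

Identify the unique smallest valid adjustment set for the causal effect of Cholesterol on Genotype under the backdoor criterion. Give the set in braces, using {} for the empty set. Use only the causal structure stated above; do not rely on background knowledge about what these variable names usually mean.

{Stress}

Variables eligible for adjustment (non-descendants of Cholesterol, excluding Cholesterol and Genotype): {BMI, Diet, Stress}.
Backdoor paths from Cholesterol to Genotype:
  P1: Cholesterol <- Stress -> Genotype
The empty set is not sufficient: P1 (Cholesterol <- Stress -> Genotype) has no collider blocking it and no conditioned non-collider, so it is open.
Try {Stress}:
  P1: blocked at fork node Stress ∈ conditioning set.
{Stress} contains no descendant of Cholesterol and blocks every backdoor path.
No other singleton works — e.g. {BMI} leaves P1 open — so {Stress} is the unique smallest valid adjustment set.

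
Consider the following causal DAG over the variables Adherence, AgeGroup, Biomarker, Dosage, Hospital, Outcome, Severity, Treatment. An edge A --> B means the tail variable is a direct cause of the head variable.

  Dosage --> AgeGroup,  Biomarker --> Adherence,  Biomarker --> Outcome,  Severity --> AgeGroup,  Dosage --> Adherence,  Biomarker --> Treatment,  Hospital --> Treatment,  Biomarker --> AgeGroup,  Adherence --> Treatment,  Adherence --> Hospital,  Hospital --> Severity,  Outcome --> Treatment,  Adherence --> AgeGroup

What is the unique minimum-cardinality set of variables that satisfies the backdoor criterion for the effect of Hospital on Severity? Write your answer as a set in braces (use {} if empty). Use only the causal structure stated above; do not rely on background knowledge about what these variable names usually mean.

Variables eligible for adjustment (non-descendants of Hospital, excluding Hospital and Severity): {Adherence, Biomarker, Dosage, Outcome}.
Backdoor paths from Hospital to Severity:
  P1: Hospital <- Adherence <- Biomarker -> AgeGroup <- Severity
  P2: Hospital <- Adherence <- Dosage -> AgeGroup <- Severity
  P3: Hospital <- Adherence -> Treatment <- Biomarker -> AgeGroup <- Severity
  P4: Hospital <- Adherence -> Treatment <- Outcome <- Biomarker -> AgeGroup <- Severity
  P5: Hospital <- Adherence -> AgeGroup <- Severity
Each backdoor path contains an unconditioned collider, so every path is already blocked with the empty conditioning set:
  P1: blocked at collider AgeGroup (neither it nor any descendant is in the conditioning set).
  P2: blocked at collider AgeGroup (neither it nor any descendant is in the conditioning set).
  P3: blocked at collider Treatment (neither it nor any descendant is in the conditioning set).
  P4: blocked at collider Treatment (neither it nor any descendant is in the conditioning set).
  P5: blocked at collider AgeGroup (neither it nor any descendant is in the conditioning set).
The empty set is therefore the unique smallest valid set.

{}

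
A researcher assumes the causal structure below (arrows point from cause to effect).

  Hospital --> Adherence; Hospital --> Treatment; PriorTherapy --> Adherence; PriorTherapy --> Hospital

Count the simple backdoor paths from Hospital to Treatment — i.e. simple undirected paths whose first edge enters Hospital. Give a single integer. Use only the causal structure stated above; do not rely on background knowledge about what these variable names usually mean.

A backdoor path from Hospital to Treatment is any simple undirected path whose first edge points into Hospital (i.e. leaves Hospital via a parent).
Parents of Hospital: {PriorTherapy}.
No simple path from any parent of Hospital reaches Treatment without revisiting Hospital, so there are no backdoor paths.

0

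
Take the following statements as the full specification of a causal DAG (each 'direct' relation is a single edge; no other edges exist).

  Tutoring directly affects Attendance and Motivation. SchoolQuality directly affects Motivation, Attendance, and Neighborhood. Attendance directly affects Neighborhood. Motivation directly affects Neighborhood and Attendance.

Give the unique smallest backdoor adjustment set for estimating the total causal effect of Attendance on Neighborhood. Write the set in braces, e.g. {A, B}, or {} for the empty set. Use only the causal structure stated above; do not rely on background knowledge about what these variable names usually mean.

{Motivation, SchoolQuality}

Variables eligible for adjustment (non-descendants of Attendance, excluding Attendance and Neighborhood): {Motivation, SchoolQuality, Tutoring}.
Backdoor paths from Attendance to Neighborhood:
  P1: Attendance <- Tutoring -> Motivation <- SchoolQuality -> Neighborhood
  P2: Attendance <- Tutoring -> Motivation -> Neighborhood
  P3: Attendance <- SchoolQuality -> Motivation -> Neighborhood
  P4: Attendance <- SchoolQuality -> Neighborhood
  P5: Attendance <- Motivation <- SchoolQuality -> Neighborhood
  P6: Attendance <- Motivation -> Neighborhood
The empty set is not sufficient: P2 (Attendance <- Tutoring -> Motivation -> Neighborhood) has no collider blocking it and no conditioned non-collider, so it is open.
Try {Motivation, SchoolQuality}:
  P1: blocked at fork node SchoolQuality ∈ conditioning set.
  P2: blocked at chain node Motivation ∈ conditioning set.
  P3: blocked at fork node SchoolQuality ∈ conditioning set.
  P4: blocked at fork node SchoolQuality ∈ conditioning set.
  P5: blocked at chain node Motivation ∈ conditioning set.
  P6: blocked at fork node Motivation ∈ conditioning set.
{Motivation, SchoolQuality} contains no descendant of Attendance and blocks every backdoor path.
Every element of {Motivation, SchoolQuality} is needed (dropping Motivation leaves P2 open; dropping SchoolQuality leaves P1 open), so no proper subset is valid.
Among all size-2 subsets of the eligible variables, only {Motivation, SchoolQuality} blocks every backdoor path, so it is the unique smallest valid adjustment set.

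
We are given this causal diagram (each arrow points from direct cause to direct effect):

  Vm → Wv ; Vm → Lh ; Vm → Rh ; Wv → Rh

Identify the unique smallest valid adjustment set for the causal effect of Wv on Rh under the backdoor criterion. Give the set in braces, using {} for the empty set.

{Vm}

Variables eligible for adjustment (non-descendants of Wv, excluding Wv and Rh): {Lh, Vm}.
Backdoor paths from Wv to Rh:
  P1: Wv <- Vm -> Rh
The empty set is not sufficient: P1 (Wv <- Vm -> Rh) has no collider blocking it and no conditioned non-collider, so it is open.
Try {Vm}:
  P1: blocked at fork node Vm ∈ conditioning set.
{Vm} contains no descendant of Wv and blocks every backdoor path.
No other singleton works — e.g. {Lh} leaves P1 open — so {Vm} is the unique smallest valid adjustment set.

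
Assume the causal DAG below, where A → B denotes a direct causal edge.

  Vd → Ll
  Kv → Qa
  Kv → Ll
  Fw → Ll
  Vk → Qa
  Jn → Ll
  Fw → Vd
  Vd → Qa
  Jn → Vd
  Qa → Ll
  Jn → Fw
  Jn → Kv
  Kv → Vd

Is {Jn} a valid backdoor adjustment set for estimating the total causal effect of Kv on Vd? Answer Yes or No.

Backdoor paths from Kv to Vd (paths whose first edge points into Kv):
  P1: Kv <- Jn -> Fw -> Vd
  P2: Kv <- Jn -> Fw -> Ll <- Vd
  P3: Kv <- Jn -> Fw -> Ll <- Qa <- Vd
  P4: Kv <- Jn -> Vd
  P5: Kv <- Jn -> Ll <- Fw -> Vd
  P6: Kv <- Jn -> Ll <- Vd
  P7: Kv <- Jn -> Ll <- Qa <- Vd
Condition 1 (no descendant of Kv in the set): holds — descendants of Kv are {Ll, Qa, Vd}; none are in {Jn}.
Condition 2 (every backdoor path blocked by {Jn}):
  P1: blocked at fork node Jn ∈ conditioning set.
  P2: blocked at fork node Jn ∈ conditioning set.
  P3: blocked at fork node Jn ∈ conditioning set.
  P4: blocked at fork node Jn ∈ conditioning set.
  P5: blocked at fork node Jn ∈ conditioning set.
  P6: blocked at fork node Jn ∈ conditioning set.
  P7: blocked at fork node Jn ∈ conditioning set.
{Jn} satisfies the backdoor criterion.

Yes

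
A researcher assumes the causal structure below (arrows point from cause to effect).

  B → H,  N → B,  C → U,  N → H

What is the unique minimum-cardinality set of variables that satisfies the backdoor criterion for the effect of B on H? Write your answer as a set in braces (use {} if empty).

{N}

Variables eligible for adjustment (non-descendants of B, excluding B and H): {C, N, U}.
Backdoor paths from B to H:
  P1: B <- N -> H
The empty set is not sufficient: P1 (B <- N -> H) has no collider blocking it and no conditioned non-collider, so it is open.
Try {N}:
  P1: blocked at fork node N ∈ conditioning set.
{N} contains no descendant of B and blocks every backdoor path.
No other singleton works — e.g. {C} leaves P1 open — so {N} is the unique smallest valid adjustment set.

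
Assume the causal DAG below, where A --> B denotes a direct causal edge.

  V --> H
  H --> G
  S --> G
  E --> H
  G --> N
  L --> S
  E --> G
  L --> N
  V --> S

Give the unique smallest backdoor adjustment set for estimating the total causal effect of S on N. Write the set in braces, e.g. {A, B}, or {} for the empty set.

{L, V}

Variables eligible for adjustment (non-descendants of S, excluding S and N): {E, H, L, V}.
Backdoor paths from S to N:
  P1: S <- L -> N
  P2: S <- V -> H <- E -> G -> N
  P3: S <- V -> H -> G -> N
The empty set is not sufficient: P1 (S <- L -> N) has no collider blocking it and no conditioned non-collider, so it is open.
Try {L, V}:
  P1: blocked at fork node L ∈ conditioning set.
  P2: blocked at fork node V ∈ conditioning set.
  P3: blocked at fork node V ∈ conditioning set.
{L, V} contains no descendant of S and blocks every backdoor path.
Every element of {L, V} is needed (dropping L leaves P1 open; dropping V leaves P3 open), so no proper subset is valid.
Among all size-2 subsets of the eligible variables, only {L, V} blocks every backdoor path, so it is the unique smallest valid adjustment set.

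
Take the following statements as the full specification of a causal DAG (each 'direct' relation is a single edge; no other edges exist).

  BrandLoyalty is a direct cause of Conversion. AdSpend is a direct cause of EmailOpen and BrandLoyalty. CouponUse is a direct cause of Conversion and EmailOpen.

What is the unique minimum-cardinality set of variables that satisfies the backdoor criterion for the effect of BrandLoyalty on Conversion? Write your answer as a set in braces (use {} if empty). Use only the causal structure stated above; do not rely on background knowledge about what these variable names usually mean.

{}

Variables eligible for adjustment (non-descendants of BrandLoyalty, excluding BrandLoyalty and Conversion): {AdSpend, CouponUse, EmailOpen}.
Backdoor paths from BrandLoyalty to Conversion:
  P1: BrandLoyalty <- AdSpend -> EmailOpen <- CouponUse -> Conversion
Each backdoor path contains an unconditioned collider, so every path is already blocked with the empty conditioning set:
  P1: blocked at collider EmailOpen (neither it nor any descendant is in the conditioning set).
The empty set is therefore the unique smallest valid set.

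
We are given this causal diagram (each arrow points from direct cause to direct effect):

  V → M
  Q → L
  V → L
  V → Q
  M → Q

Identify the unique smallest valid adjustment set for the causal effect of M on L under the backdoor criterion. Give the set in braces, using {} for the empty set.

Variables eligible for adjustment (non-descendants of M, excluding M and L): {V}.
Backdoor paths from M to L:
  P1: M <- V -> Q -> L
  P2: M <- V -> L
The empty set is not sufficient: P1 (M <- V -> Q -> L) has no collider blocking it and no conditioned non-collider, so it is open.
Try {V}:
  P1: blocked at fork node V ∈ conditioning set.
  P2: blocked at fork node V ∈ conditioning set.
{V} contains no descendant of M and blocks every backdoor path.
{V} is the unique smallest valid adjustment set.

{V}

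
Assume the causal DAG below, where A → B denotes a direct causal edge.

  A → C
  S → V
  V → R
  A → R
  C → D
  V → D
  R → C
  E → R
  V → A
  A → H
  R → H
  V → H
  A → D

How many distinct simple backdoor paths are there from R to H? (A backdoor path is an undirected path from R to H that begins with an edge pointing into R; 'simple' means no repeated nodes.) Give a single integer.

8

A backdoor path from R to H is any simple undirected path whose first edge points into R (i.e. leaves R via a parent).
Parents of R: {A, E, V}.
Enumerating:
  P1: R <- V -> A -> H
  P2: R <- V -> H
  P3: R <- V -> D <- A -> H
  P4: R <- V -> D <- C <- A -> H
  P5: R <- A <- V -> H
  P6: R <- A -> H
  P7: R <- A -> C -> D <- V -> H
  P8: R <- A -> D <- V -> H
That exhausts the simple backdoor paths. Count: 8.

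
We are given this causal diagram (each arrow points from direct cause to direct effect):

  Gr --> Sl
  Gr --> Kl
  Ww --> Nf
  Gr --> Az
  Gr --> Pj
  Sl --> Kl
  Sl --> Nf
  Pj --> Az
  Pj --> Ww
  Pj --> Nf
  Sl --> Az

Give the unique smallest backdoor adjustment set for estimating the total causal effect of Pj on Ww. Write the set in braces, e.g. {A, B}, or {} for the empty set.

Variables eligible for adjustment (non-descendants of Pj, excluding Pj and Ww): {Gr, Kl, Sl}.
Backdoor paths from Pj to Ww:
  P1: Pj <- Gr -> Sl -> Nf <- Ww
  P2: Pj <- Gr -> Az <- Sl -> Nf <- Ww
  P3: Pj <- Gr -> Kl <- Sl -> Nf <- Ww
Each backdoor path contains an unconditioned collider, so every path is already blocked with the empty conditioning set:
  P1: blocked at collider Nf (neither it nor any descendant is in the conditioning set).
  P2: blocked at collider Az (neither it nor any descendant is in the conditioning set).
  P3: blocked at collider Kl (neither it nor any descendant is in the conditioning set).
The empty set is therefore the unique smallest valid set.

{}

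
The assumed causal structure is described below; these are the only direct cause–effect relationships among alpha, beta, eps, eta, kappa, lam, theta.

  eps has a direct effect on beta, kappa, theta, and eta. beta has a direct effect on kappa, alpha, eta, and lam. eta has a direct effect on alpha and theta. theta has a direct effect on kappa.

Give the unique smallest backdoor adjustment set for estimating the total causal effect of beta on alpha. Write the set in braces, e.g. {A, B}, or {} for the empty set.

Variables eligible for adjustment (non-descendants of beta, excluding beta and alpha): {eps}.
Backdoor paths from beta to alpha:
  P1: beta <- eps -> eta -> alpha
  P2: beta <- eps -> theta <- eta -> alpha
  P3: beta <- eps -> kappa <- theta <- eta -> alpha
The empty set is not sufficient: P1 (beta <- eps -> eta -> alpha) has no collider blocking it and no conditioned non-collider, so it is open.
Try {eps}:
  P1: blocked at fork node eps ∈ conditioning set.
  P2: blocked at fork node eps ∈ conditioning set.
  P3: blocked at fork node eps ∈ conditioning set.
{eps} contains no descendant of beta and blocks every backdoor path.
{eps} is the unique smallest valid adjustment set.

{eps}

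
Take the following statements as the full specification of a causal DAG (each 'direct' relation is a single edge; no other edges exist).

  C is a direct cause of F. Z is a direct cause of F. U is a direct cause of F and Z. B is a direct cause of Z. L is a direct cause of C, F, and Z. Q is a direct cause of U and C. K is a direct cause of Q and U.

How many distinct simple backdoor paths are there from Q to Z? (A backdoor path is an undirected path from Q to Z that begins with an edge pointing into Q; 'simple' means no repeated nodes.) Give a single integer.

4

A backdoor path from Q to Z is any simple undirected path whose first edge points into Q (i.e. leaves Q via a parent).
Parents of Q: {K}.
Enumerating:
  P1: Q <- K -> U -> Z
  P2: Q <- K -> U -> F <- L -> Z
  P3: Q <- K -> U -> F <- C <- L -> Z
  P4: Q <- K -> U -> F <- Z
That exhausts the simple backdoor paths. Count: 4.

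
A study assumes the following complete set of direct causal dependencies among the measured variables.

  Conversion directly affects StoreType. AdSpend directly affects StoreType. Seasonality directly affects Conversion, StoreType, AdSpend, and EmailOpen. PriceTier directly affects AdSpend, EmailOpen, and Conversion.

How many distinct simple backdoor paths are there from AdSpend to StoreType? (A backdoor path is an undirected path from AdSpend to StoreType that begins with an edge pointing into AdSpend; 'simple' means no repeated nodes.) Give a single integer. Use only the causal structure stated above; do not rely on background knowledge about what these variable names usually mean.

7

A backdoor path from AdSpend to StoreType is any simple undirected path whose first edge points into AdSpend (i.e. leaves AdSpend via a parent).
Parents of AdSpend: {PriceTier, Seasonality}.
Enumerating:
  P1: AdSpend <- Seasonality -> Conversion -> StoreType
  P2: AdSpend <- Seasonality -> EmailOpen <- PriceTier -> Conversion -> StoreType
  P3: AdSpend <- Seasonality -> StoreType
  P4: AdSpend <- PriceTier -> Conversion <- Seasonality -> StoreType
  P5: AdSpend <- PriceTier -> Conversion -> StoreType
  P6: AdSpend <- PriceTier -> EmailOpen <- Seasonality -> Conversion -> StoreType
  P7: AdSpend <- PriceTier -> EmailOpen <- Seasonality -> StoreType
That exhausts the simple backdoor paths. Count: 7.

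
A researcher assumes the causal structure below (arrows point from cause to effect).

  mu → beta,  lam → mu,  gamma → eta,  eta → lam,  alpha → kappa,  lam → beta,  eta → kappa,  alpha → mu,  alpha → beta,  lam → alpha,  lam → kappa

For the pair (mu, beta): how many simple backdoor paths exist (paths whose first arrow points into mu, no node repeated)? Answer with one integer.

8

A backdoor path from mu to beta is any simple undirected path whose first edge points into mu (i.e. leaves mu via a parent).
Parents of mu: {alpha, lam}.
Enumerating:
  P1: mu <- lam <- eta -> kappa <- alpha -> beta
  P2: mu <- lam -> alpha -> beta
  P3: mu <- lam -> kappa <- alpha -> beta
  P4: mu <- lam -> beta
  P5: mu <- alpha <- lam -> beta
  P6: mu <- alpha -> kappa <- eta -> lam -> beta
  P7: mu <- alpha -> kappa <- lam -> beta
  P8: mu <- alpha -> beta
That exhausts the simple backdoor paths. Count: 8.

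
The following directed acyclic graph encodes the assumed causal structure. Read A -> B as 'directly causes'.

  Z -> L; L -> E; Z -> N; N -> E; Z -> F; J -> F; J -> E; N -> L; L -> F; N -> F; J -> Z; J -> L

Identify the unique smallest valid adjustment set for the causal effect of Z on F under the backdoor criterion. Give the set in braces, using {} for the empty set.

{J}

Variables eligible for adjustment (non-descendants of Z, excluding Z and F): {J}.
Backdoor paths from Z to F:
  P1: Z <- J -> L <- N -> F
  P2: Z <- J -> L -> F
  P3: Z <- J -> L -> E <- N -> F
  P4: Z <- J -> F
  P5: Z <- J -> E <- N -> L -> F
  P6: Z <- J -> E <- N -> F
  P7: Z <- J -> E <- L <- N -> F
  P8: Z <- J -> E <- L -> F
The empty set is not sufficient: P2 (Z <- J -> L -> F) has no collider blocking it and no conditioned non-collider, so it is open.
Try {J}:
  P1: blocked at fork node J ∈ conditioning set.
  P2: blocked at fork node J ∈ conditioning set.
  P3: blocked at fork node J ∈ conditioning set.
  P4: blocked at fork node J ∈ conditioning set.
  P5: blocked at fork node J ∈ conditioning set.
  P6: blocked at fork node J ∈ conditioning set.
  P7: blocked at fork node J ∈ conditioning set.
  P8: blocked at fork node J ∈ conditioning set.
{J} contains no descendant of Z and blocks every backdoor path.
{J} is the unique smallest valid adjustment set.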